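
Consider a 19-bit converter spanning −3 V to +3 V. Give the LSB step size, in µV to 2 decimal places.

11.44 µV

Full-scale span = 6 V.
LSB = 6 / 2^19 = 6 / 524288 = 1.14441e-05 V = 11.44 µV.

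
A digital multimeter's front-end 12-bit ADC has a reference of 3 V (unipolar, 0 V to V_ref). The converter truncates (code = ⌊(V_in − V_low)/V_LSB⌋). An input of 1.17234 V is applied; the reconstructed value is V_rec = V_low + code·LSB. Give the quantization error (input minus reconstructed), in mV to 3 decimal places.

LSB = 3/2^12 = 0.732 mV.
Scaled input = 1600.6349 LSBs, so code = 1600.
Reconstructed: 1.171875 V.
Difference: 0.000465 V → 0.465 mV.

0.465 mV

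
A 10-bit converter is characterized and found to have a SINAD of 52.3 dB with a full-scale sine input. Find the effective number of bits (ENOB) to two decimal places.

8.40 bits

ENOB = (SINAD − 1.76) / 6.02 = (52.3 − 1.76)/6.02 = 8.395.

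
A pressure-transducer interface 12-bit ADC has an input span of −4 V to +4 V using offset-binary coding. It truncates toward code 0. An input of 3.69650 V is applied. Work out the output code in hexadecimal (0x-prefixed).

With 4096 levels over 8 V, one step is 1.953 mV.
(3.69650 − (−4)) / 0.00195312 = 3940.608 LSBs.
Floor → code 3940.
In hexadecimal (0x-prefixed): 0xF64.

code 0xF64 (decimal 3940)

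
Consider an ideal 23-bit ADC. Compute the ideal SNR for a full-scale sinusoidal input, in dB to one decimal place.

SNR ≈ 6.02·N + 1.76 dB = 6.02·23 + 1.76 = 140.22 dB.

140.2 dB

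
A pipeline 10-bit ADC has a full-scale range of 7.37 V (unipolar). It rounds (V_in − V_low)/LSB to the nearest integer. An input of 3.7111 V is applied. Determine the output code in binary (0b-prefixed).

With 1024 levels over 7.37 V, one step is 7.197 mV.
(V_in − V_low)/LSB = (3.7111 − 0) / 0.00719727 = 515.626.
So the output code is 516.
In binary (0b-prefixed): 0b1000000100.

code 0b1000000100 (decimal 516)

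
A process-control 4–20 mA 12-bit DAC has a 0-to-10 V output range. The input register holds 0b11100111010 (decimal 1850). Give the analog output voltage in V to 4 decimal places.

4.5166 V

LSB = 10 V / 2^12 = 2.441 mV.
Code 0b11100111010 = 1850 decimal.
V_out = 0 + 1850 × 0.00244141 V = 4.5166 V.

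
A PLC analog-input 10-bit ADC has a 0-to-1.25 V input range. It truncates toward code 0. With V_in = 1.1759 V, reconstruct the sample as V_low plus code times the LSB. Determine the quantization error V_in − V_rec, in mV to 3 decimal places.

One LSB is 1.25 V / 1024 = 1.221 mV.
Scaled input = 963.2973 LSBs, so code = 963.
Reconstructed: 1.1755371 V.
V_in − V_rec = 0.000362891 V = 0.363 mV.

0.363 mV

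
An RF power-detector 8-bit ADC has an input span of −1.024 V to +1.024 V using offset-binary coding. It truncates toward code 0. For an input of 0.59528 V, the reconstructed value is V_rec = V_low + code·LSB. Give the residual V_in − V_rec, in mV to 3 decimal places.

Step size: 2.048 V ÷ 2^8 = 8.000 mV.
(V_in − V_low)/LSB = (0.59528 − (−1.024))/0.008 = 202.4100 → code 202 (floor).
Reconstructed: 0.592 V.
V_in − V_rec = 0.00328 V = 3.280 mV.

3.280 mV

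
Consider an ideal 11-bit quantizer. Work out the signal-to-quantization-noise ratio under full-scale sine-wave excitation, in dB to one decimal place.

SNR ≈ 6.02·N + 1.76 dB = 6.02·11 + 1.76 = 67.98 dB.

68.0 dB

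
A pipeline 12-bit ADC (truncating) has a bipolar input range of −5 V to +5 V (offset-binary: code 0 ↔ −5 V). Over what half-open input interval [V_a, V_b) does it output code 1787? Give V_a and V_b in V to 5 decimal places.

[-0.63721 V, -0.63477 V)

LSB = 10/2^12 = 2.441 mV.
V_a = V_low + 1787·LSB = -0.637207 V; V_b = V_low + 1788·LSB = -0.634766 V.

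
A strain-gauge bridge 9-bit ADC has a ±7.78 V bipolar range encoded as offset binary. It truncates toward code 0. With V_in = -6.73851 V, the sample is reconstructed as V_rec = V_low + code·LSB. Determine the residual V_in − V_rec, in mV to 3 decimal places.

LSB = 15.56/2^9 = 30.391 mV.
(V_in − V_low)/LSB = (-6.73851 − (−7.78))/0.0303906 = 34.2701 → code 34 (floor).
Reconstructed: -6.7467188 V.
V_in − V_rec = 0.00820875 V = 8.209 mV.

8.209 mV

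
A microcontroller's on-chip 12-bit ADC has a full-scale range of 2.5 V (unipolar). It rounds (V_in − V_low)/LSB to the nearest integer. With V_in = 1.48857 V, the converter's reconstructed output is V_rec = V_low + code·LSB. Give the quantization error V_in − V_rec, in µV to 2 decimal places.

-77.46 µV

LSB = 2.5/2^12 = 0.610 mV.
Scaled input = 2438.8731 LSBs, so code = 2439.
V_rec = 0 + 2439·0.000610352 = 1.4886475 V.
Difference: -7.74609e-05 V → -77.46 µV.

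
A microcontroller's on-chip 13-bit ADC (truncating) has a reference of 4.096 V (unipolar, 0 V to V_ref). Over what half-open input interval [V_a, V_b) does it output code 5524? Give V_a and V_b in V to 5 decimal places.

LSB = 4.096/2^13 = 0.500 mV.
V_a = V_low + 5524·LSB = 2.762 V; V_b = V_low + 5525·LSB = 2.7625 V.

[2.76200 V, 2.76250 V)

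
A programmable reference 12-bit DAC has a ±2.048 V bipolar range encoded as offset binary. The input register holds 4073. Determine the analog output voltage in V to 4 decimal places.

2.0250 V

LSB = 4.096 V / 2^12 = 1.000 mV.
V_out = (−2.048) + 4073 × 0.001 V = 2.025 V.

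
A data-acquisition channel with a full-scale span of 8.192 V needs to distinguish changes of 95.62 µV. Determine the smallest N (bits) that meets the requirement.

Number of steps required ≥ 8.192 V / 95.62 µV = 85672.45.
Need 2^N ≥ 85672.45; 2^16 = 65536, 2^17 = 131072.
Minimum N = 17.

17 bits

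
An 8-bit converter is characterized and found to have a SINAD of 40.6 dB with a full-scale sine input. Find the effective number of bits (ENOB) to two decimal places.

ENOB = (SINAD − 1.76) / 6.02 = (40.6 − 1.76)/6.02 = 6.452.

6.45 bits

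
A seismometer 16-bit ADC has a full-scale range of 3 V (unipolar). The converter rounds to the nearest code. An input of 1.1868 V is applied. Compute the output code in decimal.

code 25926

Full-scale span = 3 V; LSB = 3/2^16 = 45.78 µV.
(1.1868 − 0) / 4.57764e-05 = 25926.042 LSBs.
Round → code 25926.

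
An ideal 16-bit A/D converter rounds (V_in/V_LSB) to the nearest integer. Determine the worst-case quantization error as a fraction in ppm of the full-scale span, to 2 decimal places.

Rounding → worst-case error = ½ LSB = V_FS/2^17, so 1e+06/131072 = 7.62939 ppm of full scale.

7.63 ppm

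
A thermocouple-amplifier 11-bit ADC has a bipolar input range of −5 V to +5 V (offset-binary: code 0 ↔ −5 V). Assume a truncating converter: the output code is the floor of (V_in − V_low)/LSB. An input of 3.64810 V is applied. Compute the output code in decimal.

LSB = 10 V / 2048 = 4.883 mV.
(V_in − V_low)/LSB = (3.64810 − (−5)) / 0.00488281 = 1771.131.
Floor → code 1771.

code 1771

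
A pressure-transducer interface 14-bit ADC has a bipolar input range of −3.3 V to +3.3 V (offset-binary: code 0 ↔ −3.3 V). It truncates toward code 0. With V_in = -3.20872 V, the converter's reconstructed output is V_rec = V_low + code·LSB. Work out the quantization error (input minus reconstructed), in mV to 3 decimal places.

0.240 mV

Step size: 6.6 V ÷ 2^14 = 402.83 µV.
Scaled input = 226.5957 LSBs, so code = 226.
V_rec = (−3.3) + 226·0.000402832 = -3.20896 V.
Error = -3.20872 − (−3.20896) = 0.000239961 V = 0.240 mV.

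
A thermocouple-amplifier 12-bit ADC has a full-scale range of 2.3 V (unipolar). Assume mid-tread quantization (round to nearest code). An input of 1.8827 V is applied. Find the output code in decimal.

LSB = 2.3 V / 4096 = 0.562 mV.
(1.8827 − 0) / 0.000561523 = 3352.843 LSBs.
So the output code is 3353.

code 3353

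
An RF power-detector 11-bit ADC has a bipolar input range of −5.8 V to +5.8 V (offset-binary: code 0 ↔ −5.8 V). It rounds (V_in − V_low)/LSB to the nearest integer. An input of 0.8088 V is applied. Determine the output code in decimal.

LSB = 11.6 V / 2048 = 5.664 mV.
(0.8088 − (−5.8)) / 0.00566406 = 1166.795 LSBs.
Round → code 1167.

code 1167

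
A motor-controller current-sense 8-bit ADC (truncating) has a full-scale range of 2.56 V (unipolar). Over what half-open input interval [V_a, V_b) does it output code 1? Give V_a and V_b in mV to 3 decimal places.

LSB = 2.56/2^8 = 10.000 mV.
V_a = V_low + 1·LSB = 0.01 V; V_b = V_low + 2·LSB = 0.02 V.

[10.000 mV, 20.000 mV)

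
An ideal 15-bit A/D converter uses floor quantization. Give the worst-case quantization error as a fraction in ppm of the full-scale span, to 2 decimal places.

Truncating → worst-case error = 1 LSB = V_FS/2^15, so 1e+06/32768 = 30.5176 ppm of full scale.

30.52 ppm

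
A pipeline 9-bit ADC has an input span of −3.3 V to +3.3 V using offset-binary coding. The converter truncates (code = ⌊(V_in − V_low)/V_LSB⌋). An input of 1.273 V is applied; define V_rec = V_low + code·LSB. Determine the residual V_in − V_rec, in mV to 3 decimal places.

LSB = 6.6/2^9 = 12.891 mV.
(V_in − V_low)/LSB = (1.273 − (−3.3))/0.0128906 = 354.7539 → code 354 (floor).
Reconstructed: 1.2632812 V.
Difference: 0.00971875 V → 9.719 mV.

9.719 mV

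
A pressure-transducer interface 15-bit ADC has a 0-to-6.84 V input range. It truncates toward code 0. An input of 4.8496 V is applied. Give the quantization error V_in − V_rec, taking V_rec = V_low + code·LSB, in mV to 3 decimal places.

0.147 mV

LSB = 6.84/2^15 = 208.74 µV.
(4.8496 − 0)/0.00020874 = 23232.7036; ⌊·⌋ gives code 23232.
V_rec = 0 + 23232·0.00020874 = 4.8494531 V.
Error = 4.8496 − 4.8494531 = 0.000146875 V = 0.147 mV.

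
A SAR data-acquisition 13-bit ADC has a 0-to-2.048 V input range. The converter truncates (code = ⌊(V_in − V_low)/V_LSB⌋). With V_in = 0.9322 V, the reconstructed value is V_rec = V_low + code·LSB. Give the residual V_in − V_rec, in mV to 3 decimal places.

LSB = 2.048/2^13 = 250.00 µV.
(0.9322 − 0)/0.00025 = 3728.8000; ⌊·⌋ gives code 3728.
Code 3728 maps back to 0 + 3728×0.00025 V = 0.932 V.
Difference: 0.0002 V → 0.200 mV.

0.200 mV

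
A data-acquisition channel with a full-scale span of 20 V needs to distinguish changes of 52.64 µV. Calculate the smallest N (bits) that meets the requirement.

Number of steps required ≥ 20 V / 52.64 µV = 379939.21.
Need 2^N ≥ 379939.21; 2^18 = 262144, 2^19 = 524288.
Minimum N = 19.

19 bits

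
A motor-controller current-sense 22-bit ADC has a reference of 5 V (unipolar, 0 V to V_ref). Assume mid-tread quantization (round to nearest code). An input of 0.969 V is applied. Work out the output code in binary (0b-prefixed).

code 0b11000110011100111000 (decimal 812856)

Full-scale span = 5 V; LSB = 5/2^22 = 1.19 µV.
(0.969 − 0) / 1.19209e-06 = 812856.115 LSBs.
So the output code is 812856.
In binary (0b-prefixed): 0b11000110011100111000.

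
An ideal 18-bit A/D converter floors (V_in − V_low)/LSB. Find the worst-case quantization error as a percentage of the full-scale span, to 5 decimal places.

Truncating → worst-case error = 1 LSB = V_FS/2^18, so 100/262144 = 0.00038147 % of full scale.

0.00038 %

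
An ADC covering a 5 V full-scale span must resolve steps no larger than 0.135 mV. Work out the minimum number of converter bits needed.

Number of steps required ≥ 5 V / 0.135 mV = 37037.04.
Need 2^N ≥ 37037.04; 2^15 = 32768, 2^16 = 65536.
Minimum N = 16.

16 bits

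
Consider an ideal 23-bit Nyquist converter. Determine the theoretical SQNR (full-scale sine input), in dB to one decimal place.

SNR ≈ 6.02·N + 1.76 dB = 6.02·23 + 1.76 = 140.22 dB.

140.2 dB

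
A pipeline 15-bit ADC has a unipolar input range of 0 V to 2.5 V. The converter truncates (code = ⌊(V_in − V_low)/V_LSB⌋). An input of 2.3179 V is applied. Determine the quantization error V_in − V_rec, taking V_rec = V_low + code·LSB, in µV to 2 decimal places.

Step size: 2.5 V ÷ 2^15 = 76.29 µV.
Scaled input = 30381.1789 LSBs, so code = 30381.
Reconstructed: 2.3178864 V.
Error = 2.3179 − 2.3178864 = 1.36475e-05 V = 13.65 µV.

13.65 µV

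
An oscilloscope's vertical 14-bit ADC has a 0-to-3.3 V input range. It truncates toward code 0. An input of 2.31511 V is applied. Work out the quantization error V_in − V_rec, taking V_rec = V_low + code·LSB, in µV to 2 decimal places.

34.32 µV

One LSB is 3.3 V / 16384 = 201.42 µV.
Scaled input = 11494.1704 LSBs, so code = 11494.
V_rec = 0 + 11494·0.000201416 = 2.3150757 V.
V_in − V_rec = 3.43164e-05 V = 34.32 µV.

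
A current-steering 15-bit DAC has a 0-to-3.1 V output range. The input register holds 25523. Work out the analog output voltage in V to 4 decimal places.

LSB = 3.1 V / 2^15 = 94.60 µV.
V_out = 0 + 25523 × 9.46045e-05 V = 2.41459 V.

2.4146 V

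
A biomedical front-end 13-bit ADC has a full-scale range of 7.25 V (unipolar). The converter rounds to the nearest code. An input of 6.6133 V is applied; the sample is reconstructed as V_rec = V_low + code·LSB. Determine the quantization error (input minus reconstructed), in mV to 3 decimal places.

-0.378 mV

LSB = 7.25/2^13 = 0.885 mV.
(V_in − V_low)/LSB = (6.6133 − 0)/0.00088501 = 7472.5729 → code 7473 (round).
Reconstructed: 6.613678 V.
Difference: -0.000377979 V → -0.378 mV.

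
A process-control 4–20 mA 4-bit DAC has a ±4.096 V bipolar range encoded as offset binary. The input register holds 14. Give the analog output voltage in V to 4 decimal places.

3.0720 V

LSB = 8.192 V / 2^4 = 0.5120 V.
V_out = (−4.096) + 14 × 0.512 V = 3.072 V.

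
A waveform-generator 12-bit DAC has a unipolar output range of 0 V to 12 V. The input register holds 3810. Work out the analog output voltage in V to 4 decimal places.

11.1621 V

LSB = 12 V / 2^12 = 2.930 mV.
V_out = 0 + 3810 × 0.00292969 V = 11.1621 V.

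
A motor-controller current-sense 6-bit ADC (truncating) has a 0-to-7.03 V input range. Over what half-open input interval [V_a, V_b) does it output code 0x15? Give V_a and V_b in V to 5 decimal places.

LSB = 7.03/2^6 = 109.844 mV.
Code 0x15 = 21 decimal.
V_a = V_low + 21·LSB = 2.30672 V; V_b = V_low + 22·LSB = 2.41656 V.

[2.30672 V, 2.41656 V)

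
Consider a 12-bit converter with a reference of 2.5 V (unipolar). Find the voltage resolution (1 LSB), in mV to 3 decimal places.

Full-scale span = 2.5 V.
LSB = 2.5 / 2^12 = 2.5 / 4096 = 0.000610352 V = 0.610 mV.

0.610 mV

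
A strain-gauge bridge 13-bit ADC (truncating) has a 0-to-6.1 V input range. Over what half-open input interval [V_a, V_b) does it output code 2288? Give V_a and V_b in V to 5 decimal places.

LSB = 6.1/2^13 = 0.745 mV.
V_a = V_low + 2288·LSB = 1.70371 V; V_b = V_low + 2289·LSB = 1.70446 V.

[1.70371 V, 1.70446 V)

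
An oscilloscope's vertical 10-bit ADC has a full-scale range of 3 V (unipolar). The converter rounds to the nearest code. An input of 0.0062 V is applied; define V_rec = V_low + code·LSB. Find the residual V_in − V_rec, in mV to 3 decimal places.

0.341 mV

Step size: 3 V ÷ 2^10 = 2.930 mV.
(V_in − V_low)/LSB = (0.0062 − 0)/0.00292969 = 2.1163 → code 2 (round).
V_rec = 0 + 2·0.00292969 = 0.005859375 V.
V_in − V_rec = 0.000340625 V = 0.341 mV.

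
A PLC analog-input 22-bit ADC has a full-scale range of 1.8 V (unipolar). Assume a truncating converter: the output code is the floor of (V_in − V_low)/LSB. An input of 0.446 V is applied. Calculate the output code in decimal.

LSB = 1.8 V / 4194304 = 0.43 µV.
(0.446 − 0) / 4.29153e-07 = 1039255.324 LSBs.
Floor → code 1039255.

code 1039255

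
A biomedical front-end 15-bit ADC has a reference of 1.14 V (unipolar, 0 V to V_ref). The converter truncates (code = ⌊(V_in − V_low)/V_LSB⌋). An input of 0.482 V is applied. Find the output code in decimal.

With 32768 levels over 1.14 V, one step is 34.79 µV.
Input sits at 13854.540 steps above V_low.
Floor → code 13854.

code 13854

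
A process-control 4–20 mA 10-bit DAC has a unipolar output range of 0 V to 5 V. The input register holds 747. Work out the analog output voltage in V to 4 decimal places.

3.6475 V

LSB = 5 V / 2^10 = 4.883 mV.
V_out = 0 + 747 × 0.00488281 V = 3.64746 V.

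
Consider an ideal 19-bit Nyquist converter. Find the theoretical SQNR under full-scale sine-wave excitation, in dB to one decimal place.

SNR ≈ 6.02·N + 1.76 dB = 6.02·19 + 1.76 = 116.14 dB.

116.1 dB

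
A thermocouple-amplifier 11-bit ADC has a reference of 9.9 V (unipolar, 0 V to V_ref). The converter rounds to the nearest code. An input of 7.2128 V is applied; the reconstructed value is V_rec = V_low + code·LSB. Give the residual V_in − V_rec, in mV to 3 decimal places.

One LSB is 9.9 V / 2048 = 4.834 mV.
(7.2128 − 0)/0.00483398 = 1492.1025; round gives code 1492.
Code 1492 maps back to 0 + 1492×0.00483398 V = 7.2123047 V.
Difference: 0.000495312 V → 0.495 mV.

0.495 mV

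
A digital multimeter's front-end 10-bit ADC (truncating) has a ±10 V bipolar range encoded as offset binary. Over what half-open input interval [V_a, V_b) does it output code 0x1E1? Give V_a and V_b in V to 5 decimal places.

[-0.60547 V, -0.58594 V)

LSB = 20/2^10 = 19.531 mV.
Code 0x1E1 = 481 decimal.
V_a = V_low + 481·LSB = -0.605469 V; V_b = V_low + 482·LSB = -0.585938 V.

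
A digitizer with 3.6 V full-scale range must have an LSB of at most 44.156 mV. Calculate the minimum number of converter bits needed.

7 bits

Number of steps required ≥ 3.6 V / 44.156 mV = 81.53.
Need 2^N ≥ 81.53; 2^6 = 64, 2^7 = 128.
Minimum N = 7.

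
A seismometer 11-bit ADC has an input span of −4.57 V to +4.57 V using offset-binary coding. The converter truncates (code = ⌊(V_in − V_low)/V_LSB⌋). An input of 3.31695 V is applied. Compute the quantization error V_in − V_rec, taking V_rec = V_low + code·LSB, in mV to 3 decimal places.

1.022 mV

LSB = 9.14/2^11 = 4.463 mV.
(3.31695 − (−4.57))/0.00446289 = 1767.2291; ⌊·⌋ gives code 1767.
Reconstructed: 3.3159277 V.
Difference: 0.00102227 V → 1.022 mV.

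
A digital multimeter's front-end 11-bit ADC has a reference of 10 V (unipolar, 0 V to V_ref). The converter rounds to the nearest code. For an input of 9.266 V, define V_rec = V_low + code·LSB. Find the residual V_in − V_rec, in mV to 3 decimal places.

-1.578 mV

LSB = 10/2^11 = 4.883 mV.
(V_in − V_low)/LSB = (9.266 − 0)/0.00488281 = 1897.6768 → code 1898 (round).
Reconstructed: 9.2675781 V.
Difference: -0.00157813 V → -1.578 mV.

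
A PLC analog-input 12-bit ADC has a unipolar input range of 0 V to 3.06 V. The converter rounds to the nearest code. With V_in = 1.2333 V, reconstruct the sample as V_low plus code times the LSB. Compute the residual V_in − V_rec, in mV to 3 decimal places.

-0.113 mV

Step size: 3.06 V ÷ 2^12 = 0.747 mV.
(V_in − V_low)/LSB = (1.2333 − 0)/0.00074707 = 1650.8486 → code 1651 (round).
Reconstructed: 1.2334131 V.
Error = 1.2333 − 1.2334131 = -0.000113086 V = -0.113 mV.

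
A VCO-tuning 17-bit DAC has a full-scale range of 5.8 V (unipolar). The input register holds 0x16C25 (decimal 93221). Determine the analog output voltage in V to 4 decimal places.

LSB = 5.8 V / 2^17 = 44.25 µV.
Code 0x16C25 = 93221 decimal.
V_out = 0 + 93221 × 4.42505e-05 V = 4.12507 V.

4.1251 V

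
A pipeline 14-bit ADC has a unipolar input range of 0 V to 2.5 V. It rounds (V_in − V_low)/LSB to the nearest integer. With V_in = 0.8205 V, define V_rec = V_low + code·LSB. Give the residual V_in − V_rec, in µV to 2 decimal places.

34.91 µV

Step size: 2.5 V ÷ 2^14 = 152.59 µV.
Scaled input = 5377.2288 LSBs, so code = 5377.
V_rec = 0 + 5377·0.000152588 = 0.82046509 V.
Difference: 3.49121e-05 V → 34.91 µV.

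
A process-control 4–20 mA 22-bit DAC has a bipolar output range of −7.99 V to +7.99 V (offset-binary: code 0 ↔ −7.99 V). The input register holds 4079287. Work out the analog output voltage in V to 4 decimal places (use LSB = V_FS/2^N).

LSB = 15.98 V / 2^22 = 3.81 µV.
V_out = (−7.99) + 4079287 × 3.80993e-06 V = 7.55179 V.

7.5518 V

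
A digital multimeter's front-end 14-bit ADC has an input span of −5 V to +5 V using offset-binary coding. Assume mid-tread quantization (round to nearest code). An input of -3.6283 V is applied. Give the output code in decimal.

With 16384 levels over 10 V, one step is 0.610 mV.
(-3.6283 − (−5)) / 0.000610352 = 2247.393 LSBs.
round(2247.393) = 2247.

code 2247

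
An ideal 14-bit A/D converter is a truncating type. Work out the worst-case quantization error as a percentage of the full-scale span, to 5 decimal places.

Truncating → worst-case error = 1 LSB = V_FS/2^14, so 100/16384 = 0.00610352 % of full scale.

0.00610 %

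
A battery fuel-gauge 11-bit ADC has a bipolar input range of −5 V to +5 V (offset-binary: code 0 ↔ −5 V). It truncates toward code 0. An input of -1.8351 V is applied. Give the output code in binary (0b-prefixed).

code 0b1010001000 (decimal 648)

Full-scale span = 10 V; LSB = 10/2^11 = 4.883 mV.
Input sits at 648.172 steps above V_low.
⌊·⌋(648.172) = 648.
In binary (0b-prefixed): 0b1010001000.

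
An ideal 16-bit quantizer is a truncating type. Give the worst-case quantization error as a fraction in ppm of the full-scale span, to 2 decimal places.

Truncating → worst-case error = 1 LSB = V_FS/2^16, so 1e+06/65536 = 15.2588 ppm of full scale.

15.26 ppm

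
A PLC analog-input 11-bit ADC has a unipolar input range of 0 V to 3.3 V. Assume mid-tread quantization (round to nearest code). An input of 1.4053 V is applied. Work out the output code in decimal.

code 872

With 2048 levels over 3.3 V, one step is 1.611 mV.
(V_in − V_low)/LSB = (1.4053 − 0) / 0.00161133 = 872.138.
round(872.138) = 872.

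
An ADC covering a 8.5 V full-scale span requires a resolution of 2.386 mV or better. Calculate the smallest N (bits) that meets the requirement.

Number of steps required ≥ 8.5 V / 2.386 mV = 3562.45.
Need 2^N ≥ 3562.45; 2^11 = 2048, 2^12 = 4096.
Minimum N = 12.

12 bits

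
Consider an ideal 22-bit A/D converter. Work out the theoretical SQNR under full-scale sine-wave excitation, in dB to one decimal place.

134.2 dB

SNR ≈ 6.02·N + 1.76 dB = 6.02·22 + 1.76 = 134.20 dB.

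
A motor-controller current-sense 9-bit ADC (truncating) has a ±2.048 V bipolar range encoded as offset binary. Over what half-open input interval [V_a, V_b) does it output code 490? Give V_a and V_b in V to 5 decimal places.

LSB = 4.096/2^9 = 8.000 mV.
V_a = V_low + 490·LSB = 1.872 V; V_b = V_low + 491·LSB = 1.88 V.

[1.87200 V, 1.88000 V)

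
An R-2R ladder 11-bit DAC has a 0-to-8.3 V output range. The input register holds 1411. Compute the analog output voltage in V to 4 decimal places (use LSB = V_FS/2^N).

5.7184 V

LSB = 8.3 V / 2^11 = 4.053 mV.
V_out = 0 + 1411 × 0.00405273 V = 5.71841 V.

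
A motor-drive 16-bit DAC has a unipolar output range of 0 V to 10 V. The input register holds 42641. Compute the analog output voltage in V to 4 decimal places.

LSB = 10 V / 2^16 = 152.59 µV.
V_out = 0 + 42641 × 0.000152588 V = 6.5065 V.

6.5065 V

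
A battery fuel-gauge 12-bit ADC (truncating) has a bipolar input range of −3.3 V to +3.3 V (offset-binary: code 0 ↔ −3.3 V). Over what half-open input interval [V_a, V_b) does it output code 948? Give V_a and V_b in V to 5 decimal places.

[-1.77246 V, -1.77085 V)

LSB = 6.6/2^12 = 1.611 mV.
V_a = V_low + 948·LSB = -1.77246 V; V_b = V_low + 949·LSB = -1.77085 V.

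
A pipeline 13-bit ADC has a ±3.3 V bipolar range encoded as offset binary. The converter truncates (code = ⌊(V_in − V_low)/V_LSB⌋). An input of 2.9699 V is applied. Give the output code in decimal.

code 7782

Full-scale span = 6.6 V; LSB = 6.6/2^13 = 0.806 mV.
(V_in − V_low)/LSB = (2.9699 − (−3.3)) / 0.000805664 = 7782.276.
⌊·⌋(7782.276) = 7782.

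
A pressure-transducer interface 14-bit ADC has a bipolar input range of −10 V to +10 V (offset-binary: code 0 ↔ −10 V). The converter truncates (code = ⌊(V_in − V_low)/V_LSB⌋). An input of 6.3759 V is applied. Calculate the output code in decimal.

code 13415

Full-scale span = 20 V; LSB = 20/2^14 = 1.221 mV.
(V_in − V_low)/LSB = (6.3759 − (−10)) / 0.0012207 = 13415.137.
So the output code is 13415.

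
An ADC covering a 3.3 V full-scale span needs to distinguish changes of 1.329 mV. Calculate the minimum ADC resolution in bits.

Number of steps required ≥ 3.3 V / 1.329 mV = 2483.07.
Need 2^N ≥ 2483.07; 2^11 = 2048, 2^12 = 4096.
Minimum N = 12.

12 bits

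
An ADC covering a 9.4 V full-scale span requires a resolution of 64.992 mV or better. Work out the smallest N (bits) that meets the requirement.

8 bits

Number of steps required ≥ 9.4 V / 64.992 mV = 144.63.
Need 2^N ≥ 144.63; 2^7 = 128, 2^8 = 256.
Minimum N = 8.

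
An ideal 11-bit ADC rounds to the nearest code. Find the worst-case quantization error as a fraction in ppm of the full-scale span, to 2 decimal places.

244.14 ppm

Rounding → worst-case error = ½ LSB = V_FS/2^12, so 1e+06/4096 = 244.141 ppm of full scale.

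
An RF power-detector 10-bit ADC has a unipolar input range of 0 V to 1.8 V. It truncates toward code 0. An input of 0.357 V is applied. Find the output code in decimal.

Full-scale span = 1.8 V; LSB = 1.8/2^10 = 1.758 mV.
Input sits at 203.093 steps above V_low.
So the output code is 203.

code 203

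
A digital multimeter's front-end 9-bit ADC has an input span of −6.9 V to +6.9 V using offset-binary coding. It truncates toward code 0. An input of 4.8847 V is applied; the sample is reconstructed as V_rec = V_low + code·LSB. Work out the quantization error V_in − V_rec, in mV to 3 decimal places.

One LSB is 13.8 V / 512 = 26.953 mV.
(V_in − V_low)/LSB = (4.8847 − (−6.9))/0.0269531 = 437.2294 → code 437 (floor).
Reconstructed: 4.8785156 V.
V_in − V_rec = 0.00618437 V = 6.184 mV.

6.184 mV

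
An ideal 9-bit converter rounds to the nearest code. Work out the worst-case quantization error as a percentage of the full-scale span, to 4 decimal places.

Rounding → worst-case error = ½ LSB = V_FS/2^10, so 100/1024 = 0.0976562 % of full scale.

0.0977 %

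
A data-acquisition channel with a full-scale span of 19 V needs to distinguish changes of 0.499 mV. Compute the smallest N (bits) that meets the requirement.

Number of steps required ≥ 19 V / 0.499 mV = 38076.15.
Need 2^N ≥ 38076.15; 2^15 = 32768, 2^16 = 65536.
Minimum N = 16.

16 bits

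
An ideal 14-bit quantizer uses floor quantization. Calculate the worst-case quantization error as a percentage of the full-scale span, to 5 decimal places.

0.00610 %

Truncating → worst-case error = 1 LSB = V_FS/2^14, so 100/16384 = 0.00610352 % of full scale.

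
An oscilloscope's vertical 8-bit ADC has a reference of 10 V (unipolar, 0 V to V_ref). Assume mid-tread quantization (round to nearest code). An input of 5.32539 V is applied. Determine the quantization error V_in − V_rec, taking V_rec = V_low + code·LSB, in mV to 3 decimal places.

12.890 mV

Step size: 10 V ÷ 2^8 = 39.062 mV.
(V_in − V_low)/LSB = (5.32539 − 0)/0.0390625 = 136.3300 → code 136 (round).
V_rec = 0 + 136·0.0390625 = 5.3125 V.
Difference: 0.01289 V → 12.890 mV.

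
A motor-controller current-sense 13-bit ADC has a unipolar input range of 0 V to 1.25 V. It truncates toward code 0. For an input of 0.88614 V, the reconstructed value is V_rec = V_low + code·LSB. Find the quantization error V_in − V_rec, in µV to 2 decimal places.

Step size: 1.25 V ÷ 2^13 = 152.59 µV.
Scaled input = 5807.4071 LSBs, so code = 5807.
V_rec = 0 + 5807·0.000152588 = 0.88607788 V.
Difference: 6.21191e-05 V → 62.12 µV.

62.12 µV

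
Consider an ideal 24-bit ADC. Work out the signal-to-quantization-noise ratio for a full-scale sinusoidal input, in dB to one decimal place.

146.2 dB

SNR ≈ 6.02·N + 1.76 dB = 6.02·24 + 1.76 = 146.24 dB.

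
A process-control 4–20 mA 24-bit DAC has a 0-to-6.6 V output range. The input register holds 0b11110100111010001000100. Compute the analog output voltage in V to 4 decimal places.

3.1570 V

LSB = 6.6 V / 2^24 = 0.39 µV.
Code 0b11110100111010001000100 = 8025156 decimal.
V_out = 0 + 8025156 × 3.93391e-07 V = 3.15702 V.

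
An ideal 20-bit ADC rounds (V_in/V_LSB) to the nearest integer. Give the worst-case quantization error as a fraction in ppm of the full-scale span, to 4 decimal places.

Rounding → worst-case error = ½ LSB = V_FS/2^21, so 1e+06/2097152 = 0.476837 ppm of full scale.

0.4768 ppm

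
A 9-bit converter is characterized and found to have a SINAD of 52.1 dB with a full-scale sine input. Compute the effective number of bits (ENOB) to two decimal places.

8.36 bits

ENOB = (SINAD − 1.76) / 6.02 = (52.1 − 1.76)/6.02 = 8.362.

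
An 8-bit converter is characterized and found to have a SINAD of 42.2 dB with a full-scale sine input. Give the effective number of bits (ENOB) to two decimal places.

ENOB = (SINAD − 1.76) / 6.02 = (42.2 − 1.76)/6.02 = 6.718.

6.72 bits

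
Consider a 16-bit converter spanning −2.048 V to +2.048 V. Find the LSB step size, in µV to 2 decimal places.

Full-scale span = 4.096 V.
LSB = 4.096 / 2^16 = 4.096 / 65536 = 6.25e-05 V = 62.50 µV.

62.50 µV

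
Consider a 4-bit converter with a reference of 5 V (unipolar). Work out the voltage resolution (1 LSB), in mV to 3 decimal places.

312.500 mV

Full-scale span = 5 V.
LSB = 5 / 2^4 = 5 / 16 = 0.3125 V = 312.500 mV.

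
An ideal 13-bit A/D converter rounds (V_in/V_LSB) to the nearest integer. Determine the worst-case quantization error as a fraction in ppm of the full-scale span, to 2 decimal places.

Rounding → worst-case error = ½ LSB = V_FS/2^14, so 1e+06/16384 = 61.0352 ppm of full scale.

61.04 ppm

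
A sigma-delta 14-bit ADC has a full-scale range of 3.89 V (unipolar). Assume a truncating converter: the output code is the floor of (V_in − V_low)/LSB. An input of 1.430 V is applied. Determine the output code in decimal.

Full-scale span = 3.89 V; LSB = 3.89/2^14 = 237.43 µV.
(V_in − V_low)/LSB = (1.430 − 0) / 0.000237427 = 6022.910.
Floor → code 6022.

code 6022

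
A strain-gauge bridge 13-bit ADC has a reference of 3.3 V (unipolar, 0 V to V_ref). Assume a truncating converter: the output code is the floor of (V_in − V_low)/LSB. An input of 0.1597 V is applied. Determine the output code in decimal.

LSB = 3.3 V / 8192 = 402.83 µV.
(0.1597 − 0) / 0.000402832 = 396.443 LSBs.
⌊·⌋(396.443) = 396.

code 396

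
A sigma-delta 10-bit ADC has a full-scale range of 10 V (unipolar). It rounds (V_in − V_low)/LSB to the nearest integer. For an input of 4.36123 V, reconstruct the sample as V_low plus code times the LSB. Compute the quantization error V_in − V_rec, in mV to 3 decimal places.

One LSB is 10 V / 1024 = 9.766 mV.
(4.36123 − 0)/0.00976562 = 446.5900; round gives code 447.
V_rec = 0 + 447·0.00976562 = 4.3652344 V.
V_in − V_rec = -0.00400438 V = -4.004 mV.

-4.004 mV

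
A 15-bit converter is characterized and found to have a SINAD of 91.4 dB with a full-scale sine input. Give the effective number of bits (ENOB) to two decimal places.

14.89 bits

ENOB = (SINAD − 1.76) / 6.02 = (91.4 − 1.76)/6.02 = 14.890.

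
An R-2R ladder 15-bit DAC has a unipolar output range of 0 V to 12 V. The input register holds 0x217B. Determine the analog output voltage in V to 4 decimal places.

LSB = 12 V / 2^15 = 366.21 µV.
Code 0x217B = 8571 decimal.
V_out = 0 + 8571 × 0.000366211 V = 3.13879 V.

3.1388 V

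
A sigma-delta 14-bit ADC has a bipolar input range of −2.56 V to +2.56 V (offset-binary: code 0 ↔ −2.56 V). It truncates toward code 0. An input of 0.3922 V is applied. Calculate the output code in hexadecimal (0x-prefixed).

Full-scale span = 5.12 V; LSB = 5.12/2^14 = 312.50 µV.
(V_in − V_low)/LSB = (0.3922 − (−2.56)) / 0.0003125 = 9447.040.
Floor → code 9447.
In hexadecimal (0x-prefixed): 0x24E7.

code 0x24E7 (decimal 9447)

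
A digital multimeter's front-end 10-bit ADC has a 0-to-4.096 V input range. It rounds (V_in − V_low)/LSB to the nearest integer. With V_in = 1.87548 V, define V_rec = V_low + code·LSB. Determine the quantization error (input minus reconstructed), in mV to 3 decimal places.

One LSB is 4.096 V / 1024 = 4.000 mV.
(V_in − V_low)/LSB = (1.87548 − 0)/0.004 = 468.8700 → code 469 (round).
Code 469 maps back to 0 + 469×0.004 V = 1.876 V.
V_in − V_rec = -0.00052 V = -0.520 mV.

-0.520 mV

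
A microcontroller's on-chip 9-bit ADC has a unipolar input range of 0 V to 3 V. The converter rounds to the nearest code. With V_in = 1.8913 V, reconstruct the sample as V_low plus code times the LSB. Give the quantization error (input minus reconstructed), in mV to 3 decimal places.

-1.278 mV

Step size: 3 V ÷ 2^9 = 5.859 mV.
Scaled input = 322.7819 LSBs, so code = 323.
Reconstructed: 1.8925781 V.
Error = 1.8913 − 1.8925781 = -0.00127812 V = -1.278 mV.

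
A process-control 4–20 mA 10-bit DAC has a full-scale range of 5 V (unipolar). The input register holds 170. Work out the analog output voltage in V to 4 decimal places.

0.8301 V

LSB = 5 V / 2^10 = 4.883 mV.
V_out = 0 + 170 × 0.00488281 V = 0.830078 V.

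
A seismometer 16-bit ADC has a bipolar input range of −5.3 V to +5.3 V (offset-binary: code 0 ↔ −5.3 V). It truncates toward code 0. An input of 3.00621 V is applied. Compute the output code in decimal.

code 51354

LSB = 10.6 V / 65536 = 161.74 µV.
(V_in − V_low)/LSB = (3.00621 − (−5.3)) / 0.000161743 = 51354.319.
So the output code is 51354.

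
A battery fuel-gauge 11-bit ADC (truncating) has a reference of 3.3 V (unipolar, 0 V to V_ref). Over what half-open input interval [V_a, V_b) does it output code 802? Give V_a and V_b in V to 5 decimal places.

LSB = 3.3/2^11 = 1.611 mV.
V_a = V_low + 802·LSB = 1.29229 V; V_b = V_low + 803·LSB = 1.2939 V.

[1.29229 V, 1.29390 V)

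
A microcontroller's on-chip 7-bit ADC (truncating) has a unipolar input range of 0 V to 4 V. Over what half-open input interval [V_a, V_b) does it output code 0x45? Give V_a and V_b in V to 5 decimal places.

[2.15625 V, 2.18750 V)

LSB = 4/2^7 = 31.250 mV.
Code 0x45 = 69 decimal.
V_a = V_low + 69·LSB = 2.15625 V; V_b = V_low + 70·LSB = 2.1875 V.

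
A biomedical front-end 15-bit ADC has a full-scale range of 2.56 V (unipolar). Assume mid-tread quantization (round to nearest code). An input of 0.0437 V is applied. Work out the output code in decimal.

Full-scale span = 2.56 V; LSB = 2.56/2^15 = 78.12 µV.
(V_in − V_low)/LSB = (0.0437 − 0) / 7.8125e-05 = 559.360.
So the output code is 559.

code 559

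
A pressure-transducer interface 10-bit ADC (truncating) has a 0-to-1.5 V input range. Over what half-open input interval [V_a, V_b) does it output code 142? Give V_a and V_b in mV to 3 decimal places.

LSB = 1.5/2^10 = 1.465 mV.
V_a = V_low + 142·LSB = 0.208008 V; V_b = V_low + 143·LSB = 0.209473 V.

[208.008 mV, 209.473 mV)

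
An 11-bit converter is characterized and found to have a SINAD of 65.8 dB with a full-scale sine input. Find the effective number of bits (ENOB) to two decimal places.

10.64 bits

ENOB = (SINAD − 1.76) / 6.02 = (65.8 − 1.76)/6.02 = 10.638.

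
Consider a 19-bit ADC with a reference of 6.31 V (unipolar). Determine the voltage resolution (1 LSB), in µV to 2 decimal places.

12.04 µV

Full-scale span = 6.31 V.
LSB = 6.31 / 2^19 = 6.31 / 524288 = 1.20354e-05 V = 12.04 µV.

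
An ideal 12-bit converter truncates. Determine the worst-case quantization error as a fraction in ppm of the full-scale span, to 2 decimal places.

Truncating → worst-case error = 1 LSB = V_FS/2^12, so 1e+06/4096 = 244.141 ppm of full scale.

244.14 ppm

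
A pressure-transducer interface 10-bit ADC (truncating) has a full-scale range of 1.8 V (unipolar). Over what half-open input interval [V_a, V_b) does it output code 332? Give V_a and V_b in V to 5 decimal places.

LSB = 1.8/2^10 = 1.758 mV.
V_a = V_low + 332·LSB = 0.583594 V; V_b = V_low + 333·LSB = 0.585352 V.

[0.58359 V, 0.58535 V)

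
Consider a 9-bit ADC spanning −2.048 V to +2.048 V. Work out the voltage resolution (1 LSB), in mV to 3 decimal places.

8.000 mV

Full-scale span = 4.096 V.
LSB = 4.096 / 2^9 = 4.096 / 512 = 0.008 V = 8.000 mV.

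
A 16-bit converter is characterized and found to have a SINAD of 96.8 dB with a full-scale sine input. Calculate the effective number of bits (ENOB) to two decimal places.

15.79 bits

ENOB = (SINAD − 1.76) / 6.02 = (96.8 − 1.76)/6.02 = 15.787.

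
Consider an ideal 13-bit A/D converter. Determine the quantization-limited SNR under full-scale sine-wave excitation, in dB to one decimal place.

80.0 dB

SNR ≈ 6.02·N + 1.76 dB = 6.02·13 + 1.76 = 80.02 dB.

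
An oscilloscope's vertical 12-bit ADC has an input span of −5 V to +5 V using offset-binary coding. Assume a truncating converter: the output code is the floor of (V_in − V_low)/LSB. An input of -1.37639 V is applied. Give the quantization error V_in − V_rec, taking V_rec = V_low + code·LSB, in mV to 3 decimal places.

One LSB is 10 V / 4096 = 2.441 mV.
(V_in − V_low)/LSB = (-1.37639 − (−5))/0.00244141 = 1484.2307 → code 1484 (floor).
Code 1484 maps back to (−5) + 1484×0.00244141 V = -1.3769531 V.
V_in − V_rec = 0.000563125 V = 0.563 mV.

0.563 mV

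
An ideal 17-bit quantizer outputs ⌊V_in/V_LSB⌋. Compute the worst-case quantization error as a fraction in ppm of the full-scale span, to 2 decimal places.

7.63 ppm

Truncating → worst-case error = 1 LSB = V_FS/2^17, so 1e+06/131072 = 7.62939 ppm of full scale.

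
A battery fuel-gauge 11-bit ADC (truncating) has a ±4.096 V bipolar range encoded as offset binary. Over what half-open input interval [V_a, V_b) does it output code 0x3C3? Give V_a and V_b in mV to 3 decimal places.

[-244.000 mV, -240.000 mV)

LSB = 8.192/2^11 = 4.000 mV.
Code 0x3C3 = 963 decimal.
V_a = V_low + 963·LSB = -0.244 V; V_b = V_low + 964·LSB = -0.24 V.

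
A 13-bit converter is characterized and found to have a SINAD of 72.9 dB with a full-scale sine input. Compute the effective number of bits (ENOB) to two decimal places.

ENOB = (SINAD − 1.76) / 6.02 = (72.9 − 1.76)/6.02 = 11.817.

11.82 bits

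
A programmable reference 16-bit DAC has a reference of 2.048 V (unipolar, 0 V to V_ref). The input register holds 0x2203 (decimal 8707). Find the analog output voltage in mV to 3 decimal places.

LSB = 2.048 V / 2^16 = 31.25 µV.
Code 0x2203 = 8707 decimal.
V_out = 0 + 8707 × 3.125e-05 V = 0.272094 V.
= 272.094 mV.

272.094 mV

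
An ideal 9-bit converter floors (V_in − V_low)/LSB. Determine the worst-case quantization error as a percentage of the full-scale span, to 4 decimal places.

Truncating → worst-case error = 1 LSB = V_FS/2^9, so 100/512 = 0.195312 % of full scale.

0.1953 %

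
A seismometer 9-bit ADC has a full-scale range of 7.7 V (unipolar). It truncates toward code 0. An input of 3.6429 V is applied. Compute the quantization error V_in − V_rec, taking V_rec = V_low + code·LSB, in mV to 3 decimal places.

Step size: 7.7 V ÷ 2^9 = 15.039 mV.
Scaled input = 242.2292 LSBs, so code = 242.
V_rec = 0 + 242·0.0150391 = 3.6394531 V.
Difference: 0.00344687 V → 3.447 mV.

3.447 mV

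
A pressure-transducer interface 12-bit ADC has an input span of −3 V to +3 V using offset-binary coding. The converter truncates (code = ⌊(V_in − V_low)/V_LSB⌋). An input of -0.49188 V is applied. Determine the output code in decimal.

code 1712

Full-scale span = 6 V; LSB = 6/2^12 = 1.465 mV.
(-0.49188 − (−3)) / 0.00146484 = 1712.210 LSBs.
So the output code is 1712.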